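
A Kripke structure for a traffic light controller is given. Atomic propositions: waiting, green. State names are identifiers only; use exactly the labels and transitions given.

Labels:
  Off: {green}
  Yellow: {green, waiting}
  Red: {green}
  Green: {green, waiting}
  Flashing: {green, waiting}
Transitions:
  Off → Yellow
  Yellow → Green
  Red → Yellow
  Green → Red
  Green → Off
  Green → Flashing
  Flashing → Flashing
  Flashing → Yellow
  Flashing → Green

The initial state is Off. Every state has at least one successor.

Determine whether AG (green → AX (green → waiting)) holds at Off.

States satisfying green → AX (green → waiting): {Off, Yellow, Red, Flashing}.
States satisfying AG (green → AX (green → waiting)): ∅.
Green is reachable from Off and violates green → AX (green → waiting), so AG fails at Off.
Off ∉ Sat(AG (green → AX (green → waiting))).

No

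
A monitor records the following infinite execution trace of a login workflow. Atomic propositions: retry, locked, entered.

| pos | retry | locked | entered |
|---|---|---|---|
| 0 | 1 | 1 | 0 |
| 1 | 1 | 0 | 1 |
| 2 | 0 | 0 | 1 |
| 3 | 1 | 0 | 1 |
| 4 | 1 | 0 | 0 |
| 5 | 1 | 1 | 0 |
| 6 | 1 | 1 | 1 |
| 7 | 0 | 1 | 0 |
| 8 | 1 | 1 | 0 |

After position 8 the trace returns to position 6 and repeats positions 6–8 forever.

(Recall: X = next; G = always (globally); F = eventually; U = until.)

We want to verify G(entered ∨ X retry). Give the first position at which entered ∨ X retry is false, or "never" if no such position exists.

entered ∨ X retry holds at every position 0..8, and those are all the positions the trace ever visits, so the invariant G(entered ∨ X retry) is never violated.

never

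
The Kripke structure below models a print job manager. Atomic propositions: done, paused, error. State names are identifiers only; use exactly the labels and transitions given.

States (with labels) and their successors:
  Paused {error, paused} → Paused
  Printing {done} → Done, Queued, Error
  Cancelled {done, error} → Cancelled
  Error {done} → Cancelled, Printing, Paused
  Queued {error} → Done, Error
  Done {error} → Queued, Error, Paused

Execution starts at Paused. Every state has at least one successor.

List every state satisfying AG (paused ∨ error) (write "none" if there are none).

States satisfying paused ∨ error: {Paused, Cancelled, Queued, Done}.
States satisfying AG (paused ∨ error): {Paused, Cancelled}.

{Paused, Cancelled}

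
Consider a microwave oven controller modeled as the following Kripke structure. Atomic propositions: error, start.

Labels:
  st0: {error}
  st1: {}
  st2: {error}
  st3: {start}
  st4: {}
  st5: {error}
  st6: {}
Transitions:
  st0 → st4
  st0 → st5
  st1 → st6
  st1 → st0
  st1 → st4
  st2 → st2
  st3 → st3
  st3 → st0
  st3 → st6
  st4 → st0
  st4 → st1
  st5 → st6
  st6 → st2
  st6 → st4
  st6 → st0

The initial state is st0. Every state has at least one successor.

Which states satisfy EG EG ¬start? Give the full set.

States satisfying EG ¬start: {st0, st1, st2, st4, st5, st6}.
States satisfying EG EG ¬start: {st0, st1, st2, st4, st5, st6}.

{st0, st1, st2, st4, st5, st6}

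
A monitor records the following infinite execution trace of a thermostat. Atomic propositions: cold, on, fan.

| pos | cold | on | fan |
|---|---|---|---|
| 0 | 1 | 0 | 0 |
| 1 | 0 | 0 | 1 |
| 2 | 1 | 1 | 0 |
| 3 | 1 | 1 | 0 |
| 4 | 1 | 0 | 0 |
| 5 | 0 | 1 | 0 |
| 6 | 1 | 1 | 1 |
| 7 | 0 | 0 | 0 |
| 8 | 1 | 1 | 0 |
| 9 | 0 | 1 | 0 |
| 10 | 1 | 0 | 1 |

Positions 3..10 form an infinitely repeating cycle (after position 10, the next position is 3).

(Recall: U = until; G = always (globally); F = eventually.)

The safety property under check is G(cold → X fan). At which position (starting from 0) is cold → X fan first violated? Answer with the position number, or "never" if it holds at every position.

Check cold → X fan at each position in order: 0 ✓, 1 ✓.
At position 2 the labels are {cold, on} and the next position 3 has {cold, on}, so cold → X fan is false there. This is the first violation.

2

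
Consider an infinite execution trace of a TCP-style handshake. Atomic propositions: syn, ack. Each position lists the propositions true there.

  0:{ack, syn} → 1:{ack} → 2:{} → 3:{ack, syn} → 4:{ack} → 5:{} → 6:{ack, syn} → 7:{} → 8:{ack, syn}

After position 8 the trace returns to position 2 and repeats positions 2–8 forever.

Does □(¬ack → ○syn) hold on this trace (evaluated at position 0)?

Satisfied

¬ack → ○syn holds at every position 0..8, and those are all positions ever visited, so □(¬ack → ○syn) holds.
Positions where ¬ack holds: 2, 5, 7.
Check ○syn at each: 2→ok, 5→ok, 7→ok.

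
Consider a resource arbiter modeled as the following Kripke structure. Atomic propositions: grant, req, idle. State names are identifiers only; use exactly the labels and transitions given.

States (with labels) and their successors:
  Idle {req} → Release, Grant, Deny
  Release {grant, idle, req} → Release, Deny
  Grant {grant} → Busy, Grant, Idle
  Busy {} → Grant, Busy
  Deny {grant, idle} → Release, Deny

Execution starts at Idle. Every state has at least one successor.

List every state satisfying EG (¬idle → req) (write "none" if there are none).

{Idle, Release, Deny}

States satisfying ¬idle → req: {Idle, Release, Deny}.
States satisfying EG (¬idle → req): {Idle, Release, Deny}.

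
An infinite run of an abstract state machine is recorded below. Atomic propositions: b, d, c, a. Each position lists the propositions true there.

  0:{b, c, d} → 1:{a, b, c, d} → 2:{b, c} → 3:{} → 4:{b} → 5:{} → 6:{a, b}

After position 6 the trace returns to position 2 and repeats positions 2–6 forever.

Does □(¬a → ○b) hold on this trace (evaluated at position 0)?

No

¬a → ○b must hold at every position from 0 onward. It fails at position 2, so □(¬a → ○b) is false.
Positions where ¬a holds: 0, 2, 3, 4, 5.
Check ○b at each: 0→ok, 2→fails, 3→ok, 4→fails, 5→ok.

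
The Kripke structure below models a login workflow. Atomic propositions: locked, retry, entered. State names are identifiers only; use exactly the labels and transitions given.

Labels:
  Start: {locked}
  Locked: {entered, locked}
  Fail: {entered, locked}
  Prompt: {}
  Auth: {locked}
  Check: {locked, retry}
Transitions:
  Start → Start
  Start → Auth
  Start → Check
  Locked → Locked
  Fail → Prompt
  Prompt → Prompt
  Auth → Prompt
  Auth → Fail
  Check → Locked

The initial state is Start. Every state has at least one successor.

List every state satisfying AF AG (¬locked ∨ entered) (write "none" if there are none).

{Locked, Fail, Prompt, Auth, Check}

States satisfying AG (¬locked ∨ entered): {Locked, Fail, Prompt}.
States satisfying AF AG (¬locked ∨ entered): {Locked, Fail, Prompt, Auth, Check}.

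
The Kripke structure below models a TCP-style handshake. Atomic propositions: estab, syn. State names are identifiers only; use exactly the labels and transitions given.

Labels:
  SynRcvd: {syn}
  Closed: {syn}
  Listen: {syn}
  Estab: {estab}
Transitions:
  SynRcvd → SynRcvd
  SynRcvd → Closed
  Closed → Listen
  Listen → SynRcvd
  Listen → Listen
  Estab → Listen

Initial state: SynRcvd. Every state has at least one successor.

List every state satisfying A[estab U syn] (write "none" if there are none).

States satisfying estab: {Estab}.
States satisfying syn: {SynRcvd, Closed, Listen}.
States satisfying A[estab U syn]: {SynRcvd, Closed, Listen, Estab}.

{SynRcvd, Closed, Listen, Estab}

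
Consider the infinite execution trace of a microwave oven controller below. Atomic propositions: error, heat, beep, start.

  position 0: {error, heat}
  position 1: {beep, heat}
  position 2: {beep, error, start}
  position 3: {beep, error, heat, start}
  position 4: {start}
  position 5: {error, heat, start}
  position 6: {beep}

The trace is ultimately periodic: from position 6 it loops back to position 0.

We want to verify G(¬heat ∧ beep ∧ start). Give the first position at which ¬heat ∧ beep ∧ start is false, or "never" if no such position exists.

0

At position 0 the labels are {error, heat}, so ¬heat ∧ beep ∧ start is false there. This is the first violation.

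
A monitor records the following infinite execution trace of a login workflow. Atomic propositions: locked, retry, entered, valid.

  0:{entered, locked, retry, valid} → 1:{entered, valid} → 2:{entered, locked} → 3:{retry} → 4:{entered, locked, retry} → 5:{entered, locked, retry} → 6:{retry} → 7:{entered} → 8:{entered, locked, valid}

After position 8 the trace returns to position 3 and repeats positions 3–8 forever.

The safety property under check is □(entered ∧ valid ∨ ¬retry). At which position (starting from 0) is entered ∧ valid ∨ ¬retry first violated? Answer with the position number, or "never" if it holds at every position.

3

Check entered ∧ valid ∨ ¬retry at each position in order: 0 ✓, 1 ✓, 2 ✓.
At position 3 the labels are {retry}, so entered ∧ valid ∨ ¬retry is false there. This is the first violation.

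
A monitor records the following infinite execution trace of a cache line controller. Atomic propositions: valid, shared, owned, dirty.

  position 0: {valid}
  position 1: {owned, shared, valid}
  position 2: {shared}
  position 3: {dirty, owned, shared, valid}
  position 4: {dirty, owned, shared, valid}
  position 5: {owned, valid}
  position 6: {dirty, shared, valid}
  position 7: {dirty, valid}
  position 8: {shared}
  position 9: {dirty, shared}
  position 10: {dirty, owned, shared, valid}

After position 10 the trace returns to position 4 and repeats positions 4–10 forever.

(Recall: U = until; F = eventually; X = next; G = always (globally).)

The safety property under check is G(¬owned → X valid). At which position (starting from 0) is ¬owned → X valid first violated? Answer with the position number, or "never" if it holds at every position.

7

Check ¬owned → X valid at each position in order: 0 ✓, 1 ✓, 2 ✓, 3 ✓, 4 ✓, 5 ✓, 6 ✓.
At position 7 the labels are {dirty, valid} and the next position 8 has {shared}, so ¬owned → X valid is false there. This is the first violation.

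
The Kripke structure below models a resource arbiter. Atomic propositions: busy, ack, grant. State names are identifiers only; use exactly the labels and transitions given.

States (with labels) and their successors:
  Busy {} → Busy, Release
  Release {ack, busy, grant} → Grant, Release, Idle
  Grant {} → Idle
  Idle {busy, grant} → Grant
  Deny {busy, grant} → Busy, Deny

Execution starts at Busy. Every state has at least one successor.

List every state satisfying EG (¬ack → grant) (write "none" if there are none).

{Release, Deny}

States satisfying ¬ack → grant: {Release, Idle, Deny}.
States satisfying EG (¬ack → grant): {Release, Deny}.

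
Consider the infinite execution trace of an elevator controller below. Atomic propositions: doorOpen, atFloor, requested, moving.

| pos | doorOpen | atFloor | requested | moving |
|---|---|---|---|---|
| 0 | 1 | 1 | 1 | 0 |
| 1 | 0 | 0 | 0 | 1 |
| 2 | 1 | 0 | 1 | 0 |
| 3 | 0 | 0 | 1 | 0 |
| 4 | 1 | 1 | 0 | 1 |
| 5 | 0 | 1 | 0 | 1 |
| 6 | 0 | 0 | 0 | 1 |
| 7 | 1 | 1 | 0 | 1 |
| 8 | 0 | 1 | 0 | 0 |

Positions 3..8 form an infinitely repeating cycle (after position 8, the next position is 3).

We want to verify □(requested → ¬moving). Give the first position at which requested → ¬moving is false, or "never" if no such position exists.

requested → ¬moving holds at every position 0..8, and those are all the positions the trace ever visits, so the invariant □(requested → ¬moving) is never violated.

never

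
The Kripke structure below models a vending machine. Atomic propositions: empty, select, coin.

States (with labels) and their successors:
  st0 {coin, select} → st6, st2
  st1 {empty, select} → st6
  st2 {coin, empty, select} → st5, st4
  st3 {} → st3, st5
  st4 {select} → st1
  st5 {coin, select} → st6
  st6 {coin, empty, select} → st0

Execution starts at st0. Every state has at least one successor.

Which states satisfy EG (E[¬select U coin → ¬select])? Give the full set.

{st3}

States satisfying E[¬select U coin → ¬select]: {st1, st3, st4}.
States satisfying EG (E[¬select U coin → ¬select]): {st3}.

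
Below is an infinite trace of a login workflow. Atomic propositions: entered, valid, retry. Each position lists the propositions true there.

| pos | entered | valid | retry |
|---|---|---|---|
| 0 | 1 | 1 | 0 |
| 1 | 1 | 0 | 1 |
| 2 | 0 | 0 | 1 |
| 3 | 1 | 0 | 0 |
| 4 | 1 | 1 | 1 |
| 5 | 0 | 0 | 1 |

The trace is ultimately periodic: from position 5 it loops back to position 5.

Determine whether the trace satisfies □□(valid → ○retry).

Holds

□(valid → ○retry) holds at every position 0..5, and those are all positions ever visited, so □□(valid → ○retry) holds.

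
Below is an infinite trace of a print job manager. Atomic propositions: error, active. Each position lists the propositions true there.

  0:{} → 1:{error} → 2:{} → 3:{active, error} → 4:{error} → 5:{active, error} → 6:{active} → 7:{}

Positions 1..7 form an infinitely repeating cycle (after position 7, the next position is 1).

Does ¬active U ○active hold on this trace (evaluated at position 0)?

Walking from position 0: ○active first holds at position 2, and ¬active holds at every earlier position along the way, so ¬active U ○active holds.

Holds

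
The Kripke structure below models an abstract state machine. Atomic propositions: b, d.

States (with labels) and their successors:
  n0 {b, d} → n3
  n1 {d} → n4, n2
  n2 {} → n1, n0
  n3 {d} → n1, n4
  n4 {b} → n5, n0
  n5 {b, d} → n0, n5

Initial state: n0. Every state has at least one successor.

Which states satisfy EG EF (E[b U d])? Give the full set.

States satisfying EF (E[b U d]): {n0, n1, n2, n3, n4, n5}.
States satisfying EG EF (E[b U d]): {n0, n1, n2, n3, n4, n5}.

{n0, n1, n2, n3, n4, n5}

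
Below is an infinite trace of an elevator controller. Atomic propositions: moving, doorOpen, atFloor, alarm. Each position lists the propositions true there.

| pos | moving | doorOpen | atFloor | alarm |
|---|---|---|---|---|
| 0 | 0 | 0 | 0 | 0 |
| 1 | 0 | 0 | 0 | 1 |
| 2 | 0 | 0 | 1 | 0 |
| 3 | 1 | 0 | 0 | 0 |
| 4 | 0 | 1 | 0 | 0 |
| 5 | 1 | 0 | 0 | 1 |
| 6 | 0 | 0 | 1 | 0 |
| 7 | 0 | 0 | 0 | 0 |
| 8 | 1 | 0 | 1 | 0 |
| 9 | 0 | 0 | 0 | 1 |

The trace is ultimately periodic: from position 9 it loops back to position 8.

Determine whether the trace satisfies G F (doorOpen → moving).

Satisfied

F (doorOpen → moving) holds at every position 0..9, and those are all positions ever visited, so G F (doorOpen → moving) holds.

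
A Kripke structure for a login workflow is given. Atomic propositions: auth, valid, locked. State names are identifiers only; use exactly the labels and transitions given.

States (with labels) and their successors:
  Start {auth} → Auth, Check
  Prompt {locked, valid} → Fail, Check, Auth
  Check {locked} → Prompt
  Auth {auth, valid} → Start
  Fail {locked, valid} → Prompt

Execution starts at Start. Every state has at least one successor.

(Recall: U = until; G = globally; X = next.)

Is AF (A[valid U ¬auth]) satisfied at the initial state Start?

States satisfying A[valid U ¬auth]: {Prompt, Check, Fail}.
States satisfying AF (A[valid U ¬auth]): {Prompt, Check, Fail}.
There is a path from Start along which A[valid U ¬auth] never holds.
Start ∉ Sat(AF (A[valid U ¬auth])).

Violated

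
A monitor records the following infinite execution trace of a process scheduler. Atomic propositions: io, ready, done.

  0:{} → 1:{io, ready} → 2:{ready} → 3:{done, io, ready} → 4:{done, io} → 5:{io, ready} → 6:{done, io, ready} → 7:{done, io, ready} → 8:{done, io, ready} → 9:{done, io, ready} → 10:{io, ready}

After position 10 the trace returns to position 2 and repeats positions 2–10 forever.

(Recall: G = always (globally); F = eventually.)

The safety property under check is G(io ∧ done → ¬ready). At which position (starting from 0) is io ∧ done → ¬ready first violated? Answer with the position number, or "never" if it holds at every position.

3

Check io ∧ done → ¬ready at each position in order: 0 ✓, 1 ✓, 2 ✓.
At position 3 the labels are {done, io, ready}, so io ∧ done → ¬ready is false there. This is the first violation.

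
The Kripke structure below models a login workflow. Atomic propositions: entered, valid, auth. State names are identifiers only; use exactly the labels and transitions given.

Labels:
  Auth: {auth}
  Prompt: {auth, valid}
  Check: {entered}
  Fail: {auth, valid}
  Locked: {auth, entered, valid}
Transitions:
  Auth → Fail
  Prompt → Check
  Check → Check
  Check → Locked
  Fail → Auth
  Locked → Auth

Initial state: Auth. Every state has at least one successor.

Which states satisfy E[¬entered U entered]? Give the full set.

States satisfying ¬entered: {Auth, Prompt, Fail}.
States satisfying entered: {Check, Locked}.
States satisfying E[¬entered U entered]: {Prompt, Check, Locked}.

{Prompt, Check, Locked}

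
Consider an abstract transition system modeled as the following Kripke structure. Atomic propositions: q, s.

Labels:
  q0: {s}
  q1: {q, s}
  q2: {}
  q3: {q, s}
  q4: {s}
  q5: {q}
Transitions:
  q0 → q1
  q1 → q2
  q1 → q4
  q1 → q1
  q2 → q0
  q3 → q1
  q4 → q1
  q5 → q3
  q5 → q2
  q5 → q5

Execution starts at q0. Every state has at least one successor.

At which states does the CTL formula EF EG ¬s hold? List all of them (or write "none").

{q5}

States satisfying EG ¬s: {q5}.
States satisfying EF EG ¬s: {q5}.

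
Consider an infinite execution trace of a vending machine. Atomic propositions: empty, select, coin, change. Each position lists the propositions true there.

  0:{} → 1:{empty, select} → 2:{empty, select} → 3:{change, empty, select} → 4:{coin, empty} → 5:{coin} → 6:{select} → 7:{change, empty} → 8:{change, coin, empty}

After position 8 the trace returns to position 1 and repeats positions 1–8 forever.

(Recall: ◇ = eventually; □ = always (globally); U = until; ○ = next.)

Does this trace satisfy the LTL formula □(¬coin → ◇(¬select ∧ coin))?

¬coin → ◇(¬select ∧ coin) holds at every position 0..8, and those are all positions ever visited, so □(¬coin → ◇(¬select ∧ coin)) holds.
Positions where ¬coin holds: 0, 1, 2, 3, 6, 7.
Check ◇(¬select ∧ coin) at each: 0→ok, 1→ok, 2→ok, 3→ok, 6→ok, 7→ok.

Satisfied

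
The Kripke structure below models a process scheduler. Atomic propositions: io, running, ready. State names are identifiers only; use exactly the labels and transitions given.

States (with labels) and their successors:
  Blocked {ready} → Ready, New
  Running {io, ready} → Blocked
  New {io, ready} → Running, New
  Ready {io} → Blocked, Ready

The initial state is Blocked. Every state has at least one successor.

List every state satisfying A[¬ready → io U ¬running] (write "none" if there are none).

{Blocked, Running, New, Ready}

States satisfying ¬ready → io: {Blocked, Running, New, Ready}.
States satisfying ¬running: {Blocked, Running, New, Ready}.
States satisfying A[¬ready → io U ¬running]: {Blocked, Running, New, Ready}.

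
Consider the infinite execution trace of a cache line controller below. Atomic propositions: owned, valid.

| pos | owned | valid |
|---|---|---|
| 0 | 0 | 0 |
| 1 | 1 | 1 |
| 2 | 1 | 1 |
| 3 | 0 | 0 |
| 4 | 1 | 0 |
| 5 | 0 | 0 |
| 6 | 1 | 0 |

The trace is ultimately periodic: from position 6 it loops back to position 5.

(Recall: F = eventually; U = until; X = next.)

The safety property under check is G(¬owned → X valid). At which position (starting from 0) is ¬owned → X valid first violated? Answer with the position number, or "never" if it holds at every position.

Check ¬owned → X valid at each position in order: 0 ✓, 1 ✓, 2 ✓.
At position 3 the labels are {} and the next position 4 has {owned}, so ¬owned → X valid is false there. This is the first violation.

3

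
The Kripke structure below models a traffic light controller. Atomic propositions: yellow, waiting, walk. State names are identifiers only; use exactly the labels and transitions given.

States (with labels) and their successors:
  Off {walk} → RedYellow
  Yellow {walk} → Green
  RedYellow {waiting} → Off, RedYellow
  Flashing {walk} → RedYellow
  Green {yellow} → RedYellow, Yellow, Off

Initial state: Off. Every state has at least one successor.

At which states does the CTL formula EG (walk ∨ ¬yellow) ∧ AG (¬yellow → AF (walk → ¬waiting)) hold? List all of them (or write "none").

States satisfying walk ∨ ¬yellow: {Off, Yellow, RedYellow, Flashing}.
States satisfying EG (walk ∨ ¬yellow): {Off, RedYellow, Flashing}.
States satisfying ¬yellow → AF (walk → ¬waiting): {Off, Yellow, RedYellow, Flashing, Green}.
States satisfying AG (¬yellow → AF (walk → ¬waiting)): {Off, Yellow, RedYellow, Flashing, Green}.
States satisfying EG (walk ∨ ¬yellow) ∧ AG (¬yellow → AF (walk → ¬waiting)): {Off, RedYellow, Flashing}.

{Off, RedYellow, Flashing}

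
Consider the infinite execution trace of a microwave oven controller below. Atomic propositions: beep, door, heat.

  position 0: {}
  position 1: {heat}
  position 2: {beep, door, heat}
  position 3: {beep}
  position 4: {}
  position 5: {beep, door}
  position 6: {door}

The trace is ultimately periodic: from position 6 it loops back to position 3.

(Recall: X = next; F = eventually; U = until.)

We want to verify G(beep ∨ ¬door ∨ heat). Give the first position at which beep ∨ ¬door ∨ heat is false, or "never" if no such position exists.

6

Check beep ∨ ¬door ∨ heat at each position in order: 0 ✓, 1 ✓, 2 ✓, 3 ✓, 4 ✓, 5 ✓.
At position 6 the labels are {door}, so beep ∨ ¬door ∨ heat is false there. This is the first violation.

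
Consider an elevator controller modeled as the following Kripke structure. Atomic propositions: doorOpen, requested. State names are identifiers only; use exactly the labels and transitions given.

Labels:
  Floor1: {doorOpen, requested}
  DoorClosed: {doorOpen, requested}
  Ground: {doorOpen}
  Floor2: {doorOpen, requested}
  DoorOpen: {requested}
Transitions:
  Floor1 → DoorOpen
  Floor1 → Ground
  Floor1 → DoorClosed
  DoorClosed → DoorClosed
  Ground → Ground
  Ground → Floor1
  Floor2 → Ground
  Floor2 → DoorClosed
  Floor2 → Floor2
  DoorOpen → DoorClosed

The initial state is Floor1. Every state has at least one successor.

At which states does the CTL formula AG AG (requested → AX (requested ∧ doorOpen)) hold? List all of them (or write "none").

{DoorClosed, DoorOpen}

States satisfying AG (requested → AX (requested ∧ doorOpen)): {DoorClosed, DoorOpen}.
States satisfying AG AG (requested → AX (requested ∧ doorOpen)): {DoorClosed, DoorOpen}.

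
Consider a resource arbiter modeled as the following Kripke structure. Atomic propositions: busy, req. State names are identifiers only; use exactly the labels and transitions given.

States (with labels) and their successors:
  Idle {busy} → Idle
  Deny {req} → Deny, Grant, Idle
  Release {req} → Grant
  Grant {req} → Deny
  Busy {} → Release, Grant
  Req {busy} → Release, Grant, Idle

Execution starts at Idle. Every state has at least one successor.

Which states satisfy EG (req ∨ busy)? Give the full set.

{Idle, Deny, Release, Grant, Req}

States satisfying req ∨ busy: {Idle, Deny, Release, Grant, Req}.
States satisfying EG (req ∨ busy): {Idle, Deny, Release, Grant, Req}.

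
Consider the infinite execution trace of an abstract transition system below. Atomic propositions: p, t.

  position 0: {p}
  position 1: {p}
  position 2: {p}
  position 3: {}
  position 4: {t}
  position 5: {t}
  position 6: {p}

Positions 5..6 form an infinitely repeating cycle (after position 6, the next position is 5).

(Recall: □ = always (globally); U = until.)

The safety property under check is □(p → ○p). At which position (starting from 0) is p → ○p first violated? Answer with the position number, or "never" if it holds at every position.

2

Check p → ○p at each position in order: 0 ✓, 1 ✓.
At position 2 the labels are {p} and the next position 3 has {}, so p → ○p is false there. This is the first violation.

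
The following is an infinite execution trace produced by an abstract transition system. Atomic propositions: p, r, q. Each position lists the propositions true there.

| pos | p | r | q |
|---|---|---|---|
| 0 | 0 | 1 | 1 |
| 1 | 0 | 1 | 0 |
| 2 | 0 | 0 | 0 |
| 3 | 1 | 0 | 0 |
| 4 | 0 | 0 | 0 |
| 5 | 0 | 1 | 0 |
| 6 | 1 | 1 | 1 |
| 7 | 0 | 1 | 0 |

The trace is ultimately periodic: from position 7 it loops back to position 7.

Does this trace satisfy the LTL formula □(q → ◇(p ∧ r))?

q → ◇(p ∧ r) holds at every position 0..7, and those are all positions ever visited, so □(q → ◇(p ∧ r)) holds.
Positions where q holds: 0, 6.
Check ◇(p ∧ r) at each: 0→ok, 6→ok.

Satisfied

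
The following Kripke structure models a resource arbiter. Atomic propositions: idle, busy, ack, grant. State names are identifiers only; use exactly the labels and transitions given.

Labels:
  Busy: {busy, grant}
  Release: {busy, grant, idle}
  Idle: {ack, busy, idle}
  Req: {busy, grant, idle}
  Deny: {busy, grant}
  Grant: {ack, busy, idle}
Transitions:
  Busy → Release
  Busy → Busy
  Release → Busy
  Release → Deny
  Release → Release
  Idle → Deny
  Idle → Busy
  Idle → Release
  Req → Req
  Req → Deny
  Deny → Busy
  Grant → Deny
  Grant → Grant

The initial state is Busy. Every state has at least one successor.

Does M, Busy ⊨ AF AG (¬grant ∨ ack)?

Does not hold

States satisfying AG (¬grant ∨ ack): ∅.
States satisfying AF AG (¬grant ∨ ack): ∅.
There is a path from Busy along which AG (¬grant ∨ ack) never holds.
Busy ∉ Sat(AF AG (¬grant ∨ ack)).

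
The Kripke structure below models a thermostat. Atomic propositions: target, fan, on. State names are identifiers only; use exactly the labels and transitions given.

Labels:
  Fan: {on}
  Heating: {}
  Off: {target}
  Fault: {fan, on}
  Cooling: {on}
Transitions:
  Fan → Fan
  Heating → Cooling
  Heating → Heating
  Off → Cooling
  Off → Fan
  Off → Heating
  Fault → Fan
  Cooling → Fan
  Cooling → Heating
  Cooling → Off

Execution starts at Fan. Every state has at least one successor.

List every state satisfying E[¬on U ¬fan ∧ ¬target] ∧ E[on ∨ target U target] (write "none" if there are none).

{Off, Cooling}

States satisfying ¬on: {Heating, Off}.
States satisfying ¬fan ∧ ¬target: {Fan, Heating, Cooling}.
States satisfying E[¬on U ¬fan ∧ ¬target]: {Fan, Heating, Off, Cooling}.
States satisfying on ∨ target: {Fan, Off, Fault, Cooling}.
States satisfying target: {Off}.
States satisfying E[on ∨ target U target]: {Off, Cooling}.
States satisfying E[¬on U ¬fan ∧ ¬target] ∧ E[on ∨ target U target]: {Off, Cooling}.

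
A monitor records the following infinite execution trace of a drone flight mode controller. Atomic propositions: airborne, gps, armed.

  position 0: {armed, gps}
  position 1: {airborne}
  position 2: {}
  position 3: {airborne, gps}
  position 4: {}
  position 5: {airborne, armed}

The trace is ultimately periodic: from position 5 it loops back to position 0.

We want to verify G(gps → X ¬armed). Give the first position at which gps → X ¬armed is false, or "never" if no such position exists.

gps → X ¬armed holds at every position 0..5, and those are all the positions the trace ever visits, so the invariant G(gps → X ¬armed) is never violated.

never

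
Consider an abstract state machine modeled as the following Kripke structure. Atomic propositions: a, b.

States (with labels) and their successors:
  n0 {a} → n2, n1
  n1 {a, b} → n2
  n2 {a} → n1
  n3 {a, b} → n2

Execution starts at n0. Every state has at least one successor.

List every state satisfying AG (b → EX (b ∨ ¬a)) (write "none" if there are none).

none

States satisfying b → EX (b ∨ ¬a): {n0, n2}.
States satisfying AG (b → EX (b ∨ ¬a)): ∅.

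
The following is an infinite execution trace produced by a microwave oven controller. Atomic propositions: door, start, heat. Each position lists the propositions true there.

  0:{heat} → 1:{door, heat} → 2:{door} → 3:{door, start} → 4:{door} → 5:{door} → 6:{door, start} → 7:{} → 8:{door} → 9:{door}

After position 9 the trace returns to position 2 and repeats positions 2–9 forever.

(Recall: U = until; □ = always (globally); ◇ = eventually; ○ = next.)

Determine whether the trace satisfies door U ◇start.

Walking from position 0: ◇start first holds at position 0, and door holds at every earlier position along the way, so door U ◇start holds.

Yes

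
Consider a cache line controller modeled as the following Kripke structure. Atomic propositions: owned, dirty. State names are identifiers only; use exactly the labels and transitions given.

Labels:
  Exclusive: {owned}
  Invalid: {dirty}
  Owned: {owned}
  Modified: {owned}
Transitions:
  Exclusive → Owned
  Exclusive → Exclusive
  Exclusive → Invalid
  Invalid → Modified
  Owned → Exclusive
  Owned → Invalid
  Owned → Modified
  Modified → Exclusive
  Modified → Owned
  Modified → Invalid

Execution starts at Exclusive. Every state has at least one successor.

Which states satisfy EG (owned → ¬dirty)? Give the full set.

States satisfying owned → ¬dirty: {Exclusive, Invalid, Owned, Modified}.
States satisfying EG (owned → ¬dirty): {Exclusive, Invalid, Owned, Modified}.

{Exclusive, Invalid, Owned, Modified}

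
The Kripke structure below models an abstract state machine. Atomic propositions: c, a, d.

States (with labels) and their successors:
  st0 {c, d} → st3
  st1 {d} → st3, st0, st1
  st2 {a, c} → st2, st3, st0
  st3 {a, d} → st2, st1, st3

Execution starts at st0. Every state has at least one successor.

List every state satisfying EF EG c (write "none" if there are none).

{st0, st1, st2, st3}

States satisfying EG c: {st2}.
States satisfying EF EG c: {st0, st1, st2, st3}.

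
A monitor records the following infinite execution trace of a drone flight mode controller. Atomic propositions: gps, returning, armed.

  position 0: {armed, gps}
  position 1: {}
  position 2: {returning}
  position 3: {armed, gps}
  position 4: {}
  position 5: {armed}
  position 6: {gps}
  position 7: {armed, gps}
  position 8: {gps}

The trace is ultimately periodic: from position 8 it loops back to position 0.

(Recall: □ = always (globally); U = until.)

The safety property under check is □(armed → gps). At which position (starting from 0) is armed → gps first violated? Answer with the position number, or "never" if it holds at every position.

Check armed → gps at each position in order: 0 ✓, 1 ✓, 2 ✓, 3 ✓, 4 ✓.
At position 5 the labels are {armed}, so armed → gps is false there. This is the first violation.

5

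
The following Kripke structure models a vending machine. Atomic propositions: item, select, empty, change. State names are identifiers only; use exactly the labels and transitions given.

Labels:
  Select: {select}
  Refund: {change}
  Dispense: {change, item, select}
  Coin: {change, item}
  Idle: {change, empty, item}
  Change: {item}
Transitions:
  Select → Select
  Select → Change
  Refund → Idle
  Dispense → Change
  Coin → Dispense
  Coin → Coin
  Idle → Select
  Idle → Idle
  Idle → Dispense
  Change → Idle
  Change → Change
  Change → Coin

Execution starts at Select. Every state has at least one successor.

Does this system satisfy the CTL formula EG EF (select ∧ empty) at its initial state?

States satisfying EF (select ∧ empty): ∅.
States satisfying EG EF (select ∧ empty): ∅.
No suitable path/successor from Select witnesses the formula.
Select ∉ Sat(EG EF (select ∧ empty)).

Does not hold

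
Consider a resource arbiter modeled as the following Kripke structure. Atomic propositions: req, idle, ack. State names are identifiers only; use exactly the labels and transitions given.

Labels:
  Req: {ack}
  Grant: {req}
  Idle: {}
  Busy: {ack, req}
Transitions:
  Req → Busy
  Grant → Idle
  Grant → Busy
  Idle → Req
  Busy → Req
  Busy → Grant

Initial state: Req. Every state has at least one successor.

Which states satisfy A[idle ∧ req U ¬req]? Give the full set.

{Req, Idle}

States satisfying idle ∧ req: ∅.
States satisfying ¬req: {Req, Idle}.
States satisfying A[idle ∧ req U ¬req]: {Req, Idle}.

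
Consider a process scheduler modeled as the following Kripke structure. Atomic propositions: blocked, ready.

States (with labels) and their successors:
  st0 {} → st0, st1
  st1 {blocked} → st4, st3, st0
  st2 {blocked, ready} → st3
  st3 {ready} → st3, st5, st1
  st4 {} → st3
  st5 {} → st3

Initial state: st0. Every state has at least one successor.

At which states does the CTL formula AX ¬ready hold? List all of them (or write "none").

States satisfying ¬ready: {st0, st1, st4, st5}.
States satisfying AX ¬ready: {st0}.

{st0}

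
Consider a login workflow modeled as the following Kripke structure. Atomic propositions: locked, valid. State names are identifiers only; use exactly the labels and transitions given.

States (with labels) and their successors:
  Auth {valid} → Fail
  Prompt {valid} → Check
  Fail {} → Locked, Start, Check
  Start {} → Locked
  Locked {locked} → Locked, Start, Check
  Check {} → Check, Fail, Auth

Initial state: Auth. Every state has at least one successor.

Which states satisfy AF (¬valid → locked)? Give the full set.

States satisfying ¬valid → locked: {Auth, Prompt, Locked}.
States satisfying AF (¬valid → locked): {Auth, Prompt, Start, Locked}.

{Auth, Prompt, Start, Locked}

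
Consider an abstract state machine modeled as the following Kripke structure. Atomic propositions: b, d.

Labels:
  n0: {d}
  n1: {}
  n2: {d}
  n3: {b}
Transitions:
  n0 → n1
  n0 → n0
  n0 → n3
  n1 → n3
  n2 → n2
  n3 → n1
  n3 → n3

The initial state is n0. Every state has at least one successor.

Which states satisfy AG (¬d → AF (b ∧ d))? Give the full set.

{n2}

States satisfying ¬d → AF (b ∧ d): {n0, n2}.
States satisfying AG (¬d → AF (b ∧ d)): {n2}.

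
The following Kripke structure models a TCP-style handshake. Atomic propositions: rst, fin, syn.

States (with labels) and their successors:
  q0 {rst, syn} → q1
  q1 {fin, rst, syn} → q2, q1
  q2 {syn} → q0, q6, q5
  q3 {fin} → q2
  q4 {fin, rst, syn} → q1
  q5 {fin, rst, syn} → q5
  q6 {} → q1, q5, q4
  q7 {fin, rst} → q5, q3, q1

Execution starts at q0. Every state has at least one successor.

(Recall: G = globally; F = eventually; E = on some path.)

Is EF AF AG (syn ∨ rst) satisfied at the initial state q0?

Satisfied

States satisfying AF AG (syn ∨ rst): {q5}.
States satisfying EF AF AG (syn ∨ rst): {q0, q1, q2, q3, q4, q5, q6, q7}.
Some path from q0 reaches a state where AF AG (syn ∨ rst) holds.
q0 ∈ Sat(EF AF AG (syn ∨ rst)).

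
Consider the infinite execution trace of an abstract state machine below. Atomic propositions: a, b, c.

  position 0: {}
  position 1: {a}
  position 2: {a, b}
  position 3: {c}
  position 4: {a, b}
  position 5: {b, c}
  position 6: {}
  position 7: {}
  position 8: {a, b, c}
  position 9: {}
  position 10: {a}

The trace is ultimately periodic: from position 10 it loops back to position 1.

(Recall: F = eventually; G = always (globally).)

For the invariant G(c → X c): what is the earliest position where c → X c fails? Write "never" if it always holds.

Check c → X c at each position in order: 0 ✓, 1 ✓, 2 ✓.
At position 3 the labels are {c} and the next position 4 has {a, b}, so c → X c is false there. This is the first violation.

3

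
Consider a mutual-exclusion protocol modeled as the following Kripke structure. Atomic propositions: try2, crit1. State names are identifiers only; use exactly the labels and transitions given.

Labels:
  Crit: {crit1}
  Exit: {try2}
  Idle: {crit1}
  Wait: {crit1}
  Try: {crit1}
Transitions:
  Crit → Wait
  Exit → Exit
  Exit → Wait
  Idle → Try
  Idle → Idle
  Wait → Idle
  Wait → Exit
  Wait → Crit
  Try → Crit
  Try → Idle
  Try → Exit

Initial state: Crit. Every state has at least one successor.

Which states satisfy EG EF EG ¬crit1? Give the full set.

{Crit, Exit, Idle, Wait, Try}

States satisfying EF EG ¬crit1: {Crit, Exit, Idle, Wait, Try}.
States satisfying EG EF EG ¬crit1: {Crit, Exit, Idle, Wait, Try}.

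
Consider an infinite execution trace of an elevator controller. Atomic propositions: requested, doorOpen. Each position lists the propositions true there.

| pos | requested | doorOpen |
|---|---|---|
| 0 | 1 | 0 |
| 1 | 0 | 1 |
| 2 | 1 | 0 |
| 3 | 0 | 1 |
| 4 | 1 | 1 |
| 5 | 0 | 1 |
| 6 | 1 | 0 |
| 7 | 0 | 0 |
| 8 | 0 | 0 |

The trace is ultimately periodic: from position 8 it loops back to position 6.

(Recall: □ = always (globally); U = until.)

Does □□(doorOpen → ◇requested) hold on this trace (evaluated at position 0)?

Yes

□(doorOpen → ◇requested) holds at every position 0..8, and those are all positions ever visited, so □□(doorOpen → ◇requested) holds.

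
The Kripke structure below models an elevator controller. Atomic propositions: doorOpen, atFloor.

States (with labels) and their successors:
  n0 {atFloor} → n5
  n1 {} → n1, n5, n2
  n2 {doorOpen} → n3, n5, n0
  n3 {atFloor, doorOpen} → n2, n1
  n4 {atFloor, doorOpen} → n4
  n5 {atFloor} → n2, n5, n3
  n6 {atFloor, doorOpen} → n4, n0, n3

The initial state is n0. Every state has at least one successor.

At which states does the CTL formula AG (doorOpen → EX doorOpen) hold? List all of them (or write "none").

{n0, n1, n2, n3, n4, n5, n6}

States satisfying doorOpen → EX doorOpen: {n0, n1, n2, n3, n4, n5, n6}.
States satisfying AG (doorOpen → EX doorOpen): {n0, n1, n2, n3, n4, n5, n6}.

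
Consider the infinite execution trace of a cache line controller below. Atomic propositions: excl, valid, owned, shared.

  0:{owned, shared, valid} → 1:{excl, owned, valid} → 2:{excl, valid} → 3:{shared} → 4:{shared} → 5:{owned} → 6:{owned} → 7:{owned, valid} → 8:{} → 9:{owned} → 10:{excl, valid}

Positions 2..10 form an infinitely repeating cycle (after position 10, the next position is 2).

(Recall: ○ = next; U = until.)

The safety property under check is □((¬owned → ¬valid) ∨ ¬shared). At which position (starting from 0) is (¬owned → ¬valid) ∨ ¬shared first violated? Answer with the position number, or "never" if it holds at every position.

never

(¬owned → ¬valid) ∨ ¬shared holds at every position 0..10, and those are all the positions the trace ever visits, so the invariant □((¬owned → ¬valid) ∨ ¬shared) is never violated.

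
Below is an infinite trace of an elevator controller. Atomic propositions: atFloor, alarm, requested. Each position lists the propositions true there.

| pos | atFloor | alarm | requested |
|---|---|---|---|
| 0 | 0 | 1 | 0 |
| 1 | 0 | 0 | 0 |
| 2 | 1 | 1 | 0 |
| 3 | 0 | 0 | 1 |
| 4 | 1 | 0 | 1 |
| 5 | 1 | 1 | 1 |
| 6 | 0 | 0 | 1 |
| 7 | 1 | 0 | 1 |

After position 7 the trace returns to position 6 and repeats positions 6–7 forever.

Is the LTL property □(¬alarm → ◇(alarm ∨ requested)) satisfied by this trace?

Holds

¬alarm → ◇(alarm ∨ requested) holds at every position 0..7, and those are all positions ever visited, so □(¬alarm → ◇(alarm ∨ requested)) holds.
Positions where ¬alarm holds: 1, 3, 4, 6, 7.
Check ◇(alarm ∨ requested) at each: 1→ok, 3→ok, 4→ok, 6→ok, 7→ok.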